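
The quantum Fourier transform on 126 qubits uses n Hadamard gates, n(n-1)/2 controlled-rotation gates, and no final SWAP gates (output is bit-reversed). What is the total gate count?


Hadamard gates: 126
Controlled rotations: n*(n-1)/2 = 126*125/2 = 7875
SWAP gates: 0 (omitted)
Total = 126 + 7875
= 8001

8001


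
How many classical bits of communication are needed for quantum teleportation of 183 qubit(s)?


Quantum teleportation requires 2 classical bits per qubit teleported.
183 qubit(s) -> 2 * 183 = 366 classical bits

366


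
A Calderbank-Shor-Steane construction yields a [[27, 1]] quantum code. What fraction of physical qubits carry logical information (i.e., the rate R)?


Code rate R = k/n
= 1/27
= 0.0370

0.0370


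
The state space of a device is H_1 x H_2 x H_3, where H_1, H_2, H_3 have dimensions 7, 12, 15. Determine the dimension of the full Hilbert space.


dim(H_1 x H_2 x H_3) = 7 * 12 * 15
= 84 * 15
= 1260

1260


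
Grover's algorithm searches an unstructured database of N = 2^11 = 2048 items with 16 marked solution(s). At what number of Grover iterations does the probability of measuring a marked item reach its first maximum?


After j Grover iterations the success probability is P(j) = sin^2((2j+1)*theta), where sin(theta) = sqrt(k/N).
N = 2^11 = 2048, k = 16
sin(theta) = sqrt(k/N) = 0.08838834765
theta = arcsin(sqrt(k/N)) = 0.08850384314 rad
P(j) reaches its first maximum when (2j+1)*theta is as close as possible to pi/2, i.e. j = round(pi/(4*theta) - 1/2).
pi/(4*theta) - 1/2 = 8.3742
(For comparison, the common estimate pi/4 * sqrt(N/k) = 8.8858; the exact maximiser is used here.)
Optimal iterations = 8

8


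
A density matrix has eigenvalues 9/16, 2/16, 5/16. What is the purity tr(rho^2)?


tr(rho^2) = sum of eigenvalues squared
= (9/16)^2 + (2/16)^2 + (5/16)^2
= (81 + 4 + 25) / 256
= 110/256
= 0.4297

0.4297


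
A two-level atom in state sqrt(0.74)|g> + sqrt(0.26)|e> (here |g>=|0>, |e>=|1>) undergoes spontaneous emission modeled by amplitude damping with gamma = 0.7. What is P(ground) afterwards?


For amplitude damping with parameter gamma on state sqrt(a)|0> + sqrt(b)|1>:
alpha^2 = 0.74, beta^2 = 0.26
P(|0>) = alpha^2 + gamma * beta^2
= 0.74 + 0.7 * 0.26
= 0.74 + 0.1820
= 0.9220

0.9220


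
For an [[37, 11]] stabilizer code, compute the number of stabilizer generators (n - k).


For an [[n,k]] stabilizer code:
Number of stabilizer generators = n - k
= 37 - 11
= 26

26


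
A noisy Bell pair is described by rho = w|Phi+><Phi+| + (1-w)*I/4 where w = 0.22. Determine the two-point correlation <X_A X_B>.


|Phi+> = (|00> + |11>)/sqrt(2)
For the pure Bell state, <X_A X_B> = +1 (Bell-state Pauli correlator).
The maximally-mixed part I/4 has tr(I/4 * P tensor P) = 0 for any traceless Pauli P.
So <X_A X_B>_rho = w * (+1) + (1 - w) * 0
= 0.22 * (+1)
= 0.2200

0.2200


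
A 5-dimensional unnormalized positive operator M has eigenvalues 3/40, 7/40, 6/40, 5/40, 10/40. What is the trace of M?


tr(M) = sum of eigenvalues
= 3/40 + 7/40 + 6/40 + 5/40 + 10/40
= 31/40
= 0.7750

0.7750


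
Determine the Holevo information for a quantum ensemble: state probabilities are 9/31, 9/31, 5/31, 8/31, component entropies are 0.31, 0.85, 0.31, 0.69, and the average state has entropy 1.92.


chi = S(rho) - sum_i p_i * S(rho_i)
Weighted entropy = 9/31 * 0.31 + 9/31 * 0.85 + 5/31 * 0.31 + 8/31 * 0.69
= 0.5648
chi = 1.92 - 0.5648
= 1.3552

1.3552


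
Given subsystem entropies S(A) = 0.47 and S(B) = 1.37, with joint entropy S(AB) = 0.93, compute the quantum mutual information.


I(A:B) = S(A) + S(B) - S(AB)
= 0.47 + 1.37 - 0.93
= 0.9100

0.9100


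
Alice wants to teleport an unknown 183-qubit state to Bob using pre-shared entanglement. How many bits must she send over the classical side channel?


Quantum teleportation requires 2 classical bits per qubit teleported.
183 qubit(s) -> 2 * 183 = 366 classical bits

366


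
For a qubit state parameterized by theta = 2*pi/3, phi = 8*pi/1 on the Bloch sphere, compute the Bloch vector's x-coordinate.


theta = 2.0944, phi = 25.1327
r_x = sin(theta)*cos(phi) = 0.8660 * 1.0000
r_x = 0.8660

0.8660


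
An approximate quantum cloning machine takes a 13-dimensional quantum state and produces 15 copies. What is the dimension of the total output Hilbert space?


Output space = H^(tensor 15) where dim(H) = 13
dim = 13^15
= 169 (after 2 factors)
= 2197 (after 3 factors)
= 28561 (after 4 factors)
= 371293 (after 5 factors)
= 4826809 (after 6 factors)
= 62748517 (after 7 factors)
= 815730721 (after 8 factors)
= 10604499373 (after 9 factors)
= 137858491849 (after 10 factors)
= 1792160394037 (after 11 factors)
= 23298085122481 (after 12 factors)
= 302875106592253 (after 13 factors)
= 3937376385699289 (after 14 factors)
= 51185893014090757 (after 15 factors)
= 51185893014090757

51185893014090757


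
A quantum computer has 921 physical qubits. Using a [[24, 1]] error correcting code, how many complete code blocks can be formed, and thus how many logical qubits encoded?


Each code block uses 24 physical qubits for 1 logical qubit(s).
Number of complete blocks = floor(921 / 24) = 38
Logical qubits = 38 * 1
= 38

38


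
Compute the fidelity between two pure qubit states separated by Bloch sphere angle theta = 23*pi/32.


For states separated by angle theta on Bloch sphere:
F = cos^2(theta/2)
theta = 23*pi/32 = 2.2580
theta/2 = 1.1290
cos(theta/2) = 0.4276
F = 0.1828

0.1828


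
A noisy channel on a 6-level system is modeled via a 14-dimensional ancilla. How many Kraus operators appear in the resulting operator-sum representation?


Tracing out the environment in an orthonormal basis {|i>_E} gives Kraus operators K_i = <i|_E U |0>_E.
Number of Kraus operators = dim(H_env) = d_env
= 14

14


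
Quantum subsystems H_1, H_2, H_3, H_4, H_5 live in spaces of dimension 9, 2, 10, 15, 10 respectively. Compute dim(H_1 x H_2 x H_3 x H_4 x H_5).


dim(H_1 x H_2 x H_3 x H_4 x H_5) = 9 * 2 * 10 * 15 * 10
= 18 * 10 * 15 * 10
= 180 * 15 * 10
= 2700 * 10
= 27000

27000


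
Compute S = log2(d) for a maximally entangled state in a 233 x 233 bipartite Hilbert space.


For a maximally entangled state in d x d:
S = log2(d) = log2(233)
= 7.8642

7.8642


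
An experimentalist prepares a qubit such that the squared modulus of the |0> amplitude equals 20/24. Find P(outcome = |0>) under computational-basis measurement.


|alpha|^2 = 20/24 = 0.8333
|beta|^2 = 1 - 20/24 = 4/24 = 0.1667
P(|0>) = |alpha|^2 = 0.8333

0.8333


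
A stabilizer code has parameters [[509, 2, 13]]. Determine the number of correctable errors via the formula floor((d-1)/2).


Code parameters: [[509, 2, 13]], distance d = 13.
Number of correctable errors = floor((d-1)/2)
= floor((13 - 1)/2)
= floor(12/2)
= 6

6


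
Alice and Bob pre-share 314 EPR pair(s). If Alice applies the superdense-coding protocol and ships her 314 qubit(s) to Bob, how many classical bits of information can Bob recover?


Superdense coding allows 2 classical bits per shared entangled pair.
314 pair(s) -> 2 * 314 = 628 classical bits

628


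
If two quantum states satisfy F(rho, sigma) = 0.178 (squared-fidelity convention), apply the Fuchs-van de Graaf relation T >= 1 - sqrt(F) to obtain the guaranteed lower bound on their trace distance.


Fuchs-van de Graaf (squared-fidelity convention): 1 - sqrt(F) <= T <= sqrt(1 - F).
Lower bound: T >= 1 - sqrt(F)
sqrt(F) = sqrt(0.178) = 0.4219
T >= 1 - 0.4219
T >= 0.5781

0.5781


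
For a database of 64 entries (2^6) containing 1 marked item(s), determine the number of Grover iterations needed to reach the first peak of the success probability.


After j Grover iterations the success probability is P(j) = sin^2((2j+1)*theta), where sin(theta) = sqrt(k/N).
N = 2^6 = 64, k = 1
sin(theta) = sqrt(k/N) = 0.125
theta = arcsin(sqrt(k/N)) = 0.1253278312 rad
P(j) reaches its first maximum when (2j+1)*theta is as close as possible to pi/2, i.e. j = round(pi/(4*theta) - 1/2).
pi/(4*theta) - 1/2 = 5.7667
(For comparison, the common estimate pi/4 * sqrt(N/k) = 6.2832; the exact maximiser is used here.)
Optimal iterations = 6

6


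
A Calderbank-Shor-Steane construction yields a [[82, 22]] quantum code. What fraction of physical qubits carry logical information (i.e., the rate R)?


Code rate R = k/n
= 22/82
= 0.2683

0.2683


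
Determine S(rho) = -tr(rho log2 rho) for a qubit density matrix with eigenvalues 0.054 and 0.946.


S = -p*log2(p) - (1-p)*log2(1-p)
p = 0.0540, 1-p = 0.9460
= -0.0540 * log2(0.0540) - 0.9460 * log2(0.9460)
= -(-0.2274) - (-0.0758)
= 0.3032

0.3032


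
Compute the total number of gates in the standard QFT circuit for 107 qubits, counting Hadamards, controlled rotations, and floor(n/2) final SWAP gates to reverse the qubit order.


Hadamard gates: 107
Controlled rotations: n*(n-1)/2 = 107*106/2 = 5671
SWAP gates: floor(n/2) = floor(107/2) = 53
Total = 107 + 5671 + 53
= 5831

5831


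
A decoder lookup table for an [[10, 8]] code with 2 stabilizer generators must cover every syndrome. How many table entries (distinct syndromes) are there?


Each stabilizer generator gives a binary (+1 or -1) measurement outcome.
With 2 independent generators:
Total syndromes = 2^2
= 4

4


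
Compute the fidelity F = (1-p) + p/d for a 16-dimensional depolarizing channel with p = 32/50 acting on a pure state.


F = (1-p) + p/d
= (1 - 0.6400) + 0.6400/16
= 0.3600 + 0.0400
= 0.4000

0.4000


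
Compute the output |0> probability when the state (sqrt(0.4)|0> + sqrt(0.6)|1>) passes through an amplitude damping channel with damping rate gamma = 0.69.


For amplitude damping with parameter gamma on state sqrt(a)|0> + sqrt(b)|1>:
alpha^2 = 0.4, beta^2 = 0.6
P(|0>) = alpha^2 + gamma * beta^2
= 0.4 + 0.69 * 0.6
= 0.4 + 0.4140
= 0.8140

0.8140


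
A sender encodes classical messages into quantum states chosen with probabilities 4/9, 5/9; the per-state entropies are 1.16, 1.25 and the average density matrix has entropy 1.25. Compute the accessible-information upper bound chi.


chi = S(rho) - sum_i p_i * S(rho_i)
Weighted entropy = 4/9 * 1.16 + 5/9 * 1.25
= 1.2100
chi = 1.25 - 1.2100
= 0.0400

0.0400


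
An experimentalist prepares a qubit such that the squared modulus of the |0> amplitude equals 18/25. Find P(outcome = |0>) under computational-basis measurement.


|alpha|^2 = 18/25 = 0.7200
|beta|^2 = 1 - 18/25 = 7/25 = 0.2800
P(|0>) = |alpha|^2 = 0.7200

0.7200


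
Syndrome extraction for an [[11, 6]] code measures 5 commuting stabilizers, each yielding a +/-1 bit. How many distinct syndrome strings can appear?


Each stabilizer generator gives a binary (+1 or -1) measurement outcome.
With 5 independent generators:
Total syndromes = 2^5
= 32

32


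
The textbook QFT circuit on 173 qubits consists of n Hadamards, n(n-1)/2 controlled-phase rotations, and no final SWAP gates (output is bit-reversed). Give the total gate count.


Hadamard gates: 173
Controlled rotations: n*(n-1)/2 = 173*172/2 = 14878
SWAP gates: 0 (omitted)
Total = 173 + 14878
= 15051

15051


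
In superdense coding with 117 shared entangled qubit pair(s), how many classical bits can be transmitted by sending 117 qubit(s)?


Superdense coding allows 2 classical bits per shared entangled pair.
117 pair(s) -> 2 * 117 = 234 classical bits

234


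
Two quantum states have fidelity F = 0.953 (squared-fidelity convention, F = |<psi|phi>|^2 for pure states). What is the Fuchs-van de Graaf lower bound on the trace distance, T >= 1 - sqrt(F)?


Fuchs-van de Graaf (squared-fidelity convention): 1 - sqrt(F) <= T <= sqrt(1 - F).
Lower bound: T >= 1 - sqrt(F)
sqrt(F) = sqrt(0.953) = 0.9762
T >= 1 - 0.9762
T >= 0.0238

0.0238


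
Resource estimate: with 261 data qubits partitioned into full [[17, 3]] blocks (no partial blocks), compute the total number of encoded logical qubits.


Each code block uses 17 physical qubits for 3 logical qubit(s).
Number of complete blocks = floor(261 / 17) = 15
Logical qubits = 15 * 3
= 45

45


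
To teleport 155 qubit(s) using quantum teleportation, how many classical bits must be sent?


Quantum teleportation requires 2 classical bits per qubit teleported.
155 qubit(s) -> 2 * 155 = 310 classical bits

310


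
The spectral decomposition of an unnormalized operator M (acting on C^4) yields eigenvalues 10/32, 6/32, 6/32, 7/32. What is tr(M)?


tr(M) = sum of eigenvalues
= 10/32 + 6/32 + 6/32 + 7/32
= 29/32
= 0.9062

0.9062


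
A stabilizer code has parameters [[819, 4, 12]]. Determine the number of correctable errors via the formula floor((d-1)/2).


Code parameters: [[819, 4, 12]], distance d = 12.
Number of correctable errors = floor((d-1)/2)
= floor((12 - 1)/2)
= floor(11/2)
= 5

5


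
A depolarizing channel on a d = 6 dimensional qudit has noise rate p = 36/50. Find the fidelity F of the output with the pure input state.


F = (1-p) + p/d
= (1 - 0.7200) + 0.7200/6
= 0.2800 + 0.1200
= 0.4000

0.4000


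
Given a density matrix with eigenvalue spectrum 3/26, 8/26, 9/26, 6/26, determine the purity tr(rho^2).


tr(rho^2) = sum of eigenvalues squared
= (3/26)^2 + (8/26)^2 + (9/26)^2 + (6/26)^2
= (9 + 64 + 81 + 36) / 676
= 190/676
= 0.2811

0.2811


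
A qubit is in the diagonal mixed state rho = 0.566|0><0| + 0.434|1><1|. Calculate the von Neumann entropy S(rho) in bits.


S = -p*log2(p) - (1-p)*log2(1-p)
p = 0.5660, 1-p = 0.4340
= -0.5660 * log2(0.5660) - 0.4340 * log2(0.4340)
= -(-0.4648) - (-0.5226)
= 0.9874

0.9874


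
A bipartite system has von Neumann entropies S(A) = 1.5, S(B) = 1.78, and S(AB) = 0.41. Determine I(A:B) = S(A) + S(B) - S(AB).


I(A:B) = S(A) + S(B) - S(AB)
= 1.5 + 1.78 - 0.41
= 2.8700

2.8700


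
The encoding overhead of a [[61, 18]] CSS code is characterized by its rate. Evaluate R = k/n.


Code rate R = k/n
= 18/61
= 0.2951

0.2951


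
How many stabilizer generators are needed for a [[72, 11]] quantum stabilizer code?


For an [[n,k]] stabilizer code:
Number of stabilizer generators = n - k
= 72 - 11
= 61

61


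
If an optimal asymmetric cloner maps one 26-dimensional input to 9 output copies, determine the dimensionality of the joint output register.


Output space = H^(tensor 9) where dim(H) = 26
dim = 26^9
= 676 (after 2 factors)
= 17576 (after 3 factors)
= 456976 (after 4 factors)
= 11881376 (after 5 factors)
= 308915776 (after 6 factors)
= 8031810176 (after 7 factors)
= 208827064576 (after 8 factors)
= 5429503678976 (after 9 factors)
= 5429503678976

5429503678976


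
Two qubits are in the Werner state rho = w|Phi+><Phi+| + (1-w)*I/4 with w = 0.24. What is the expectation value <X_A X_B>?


|Phi+> = (|00> + |11>)/sqrt(2)
For the pure Bell state, <X_A X_B> = +1 (Bell-state Pauli correlator).
The maximally-mixed part I/4 has tr(I/4 * P tensor P) = 0 for any traceless Pauli P.
So <X_A X_B>_rho = w * (+1) + (1 - w) * 0
= 0.24 * (+1)
= 0.2400

0.2400


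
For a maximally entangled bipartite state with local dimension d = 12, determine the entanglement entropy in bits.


For a maximally entangled state in d x d:
S = log2(d) = log2(12)
= 3.5850

3.5850


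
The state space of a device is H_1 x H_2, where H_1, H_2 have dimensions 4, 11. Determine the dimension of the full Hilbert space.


dim(H_1 x H_2) = 4 * 11
= 44

44


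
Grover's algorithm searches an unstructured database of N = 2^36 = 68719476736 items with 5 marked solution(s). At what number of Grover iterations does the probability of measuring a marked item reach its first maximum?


After j Grover iterations the success probability is P(j) = sin^2((2j+1)*theta), where sin(theta) = sqrt(k/N).
N = 2^36 = 68719476736, k = 5
sin(theta) = sqrt(k/N) = 8.5299224e-06
theta = arcsin(sqrt(k/N)) = 8.5299224e-06 rad
P(j) reaches its first maximum when (2j+1)*theta is as close as possible to pi/2, i.e. j = round(pi/(4*theta) - 1/2).
pi/(4*theta) - 1/2 = 92075.1516
(For comparison, the common estimate pi/4 * sqrt(N/k) = 92075.6516; the exact maximiser is used here.)
Optimal iterations = 92075

92075


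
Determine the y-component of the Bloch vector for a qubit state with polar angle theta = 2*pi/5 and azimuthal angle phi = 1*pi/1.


theta = 1.2566, phi = 3.1416
r_y = sin(theta)*sin(phi) = 0.9511 * 0.0000
r_y = 0.0000

0.0000


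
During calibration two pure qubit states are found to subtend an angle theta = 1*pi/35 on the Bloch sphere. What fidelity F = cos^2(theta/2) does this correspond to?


For states separated by angle theta on Bloch sphere:
F = cos^2(theta/2)
theta = 1*pi/35 = 0.0898
theta/2 = 0.0449
cos(theta/2) = 0.9990
F = 0.9980

0.9980


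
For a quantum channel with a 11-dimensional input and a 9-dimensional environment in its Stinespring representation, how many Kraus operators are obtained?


Tracing out the environment in an orthonormal basis {|i>_E} gives Kraus operators K_i = <i|_E U |0>_E.
Number of Kraus operators = dim(H_env) = d_env
= 9

9


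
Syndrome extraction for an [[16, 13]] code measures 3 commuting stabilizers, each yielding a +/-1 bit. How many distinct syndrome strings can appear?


Each stabilizer generator gives a binary (+1 or -1) measurement outcome.
With 3 independent generators:
Total syndromes = 2^3
= 8

8


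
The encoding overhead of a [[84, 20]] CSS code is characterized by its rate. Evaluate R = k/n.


Code rate R = k/n
= 20/84
= 0.2381

0.2381


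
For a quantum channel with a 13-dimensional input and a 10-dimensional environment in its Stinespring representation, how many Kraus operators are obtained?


Tracing out the environment in an orthonormal basis {|i>_E} gives Kraus operators K_i = <i|_E U |0>_E.
Number of Kraus operators = dim(H_env) = d_env
= 10

10


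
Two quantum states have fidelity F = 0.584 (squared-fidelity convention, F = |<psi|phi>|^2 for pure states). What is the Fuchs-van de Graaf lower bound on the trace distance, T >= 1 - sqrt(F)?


Fuchs-van de Graaf (squared-fidelity convention): 1 - sqrt(F) <= T <= sqrt(1 - F).
Lower bound: T >= 1 - sqrt(F)
sqrt(F) = sqrt(0.584) = 0.7642
T >= 1 - 0.7642
T >= 0.2358

0.2358


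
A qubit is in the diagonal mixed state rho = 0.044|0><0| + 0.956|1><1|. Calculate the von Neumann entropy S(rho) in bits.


S = -p*log2(p) - (1-p)*log2(1-p)
p = 0.0440, 1-p = 0.9560
= -0.0440 * log2(0.0440) - 0.9560 * log2(0.9560)
= -(-0.1983) - (-0.0621)
= 0.2603

0.2603


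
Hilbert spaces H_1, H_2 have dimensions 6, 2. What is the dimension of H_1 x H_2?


dim(H_1 x H_2) = 6 * 2
= 12

12


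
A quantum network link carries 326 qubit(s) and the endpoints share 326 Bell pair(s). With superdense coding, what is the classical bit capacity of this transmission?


Superdense coding allows 2 classical bits per shared entangled pair.
326 pair(s) -> 2 * 326 = 652 classical bits

652


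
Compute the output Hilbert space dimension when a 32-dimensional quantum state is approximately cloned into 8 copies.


Output space = H^(tensor 8) where dim(H) = 32
dim = 32^8
= 1024 (after 2 factors)
= 32768 (after 3 factors)
= 1048576 (after 4 factors)
= 33554432 (after 5 factors)
= 1073741824 (after 6 factors)
= 34359738368 (after 7 factors)
= 1099511627776 (after 8 factors)
= 1099511627776

1099511627776


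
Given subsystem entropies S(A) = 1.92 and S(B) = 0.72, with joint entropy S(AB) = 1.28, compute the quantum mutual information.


I(A:B) = S(A) + S(B) - S(AB)
= 1.92 + 0.72 - 1.28
= 1.3600

1.3600


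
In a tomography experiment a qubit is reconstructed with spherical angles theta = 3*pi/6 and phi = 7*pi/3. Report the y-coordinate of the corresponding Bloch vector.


theta = 1.5708, phi = 7.3304
r_y = sin(theta)*sin(phi) = 1.0000 * 0.8660
r_y = 0.8660

0.8660


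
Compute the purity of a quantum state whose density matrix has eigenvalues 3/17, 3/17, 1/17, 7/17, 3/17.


tr(rho^2) = sum of eigenvalues squared
= (3/17)^2 + (3/17)^2 + (1/17)^2 + (7/17)^2 + (3/17)^2
= (9 + 9 + 1 + 49 + 9) / 289
= 77/289
= 0.2664

0.2664


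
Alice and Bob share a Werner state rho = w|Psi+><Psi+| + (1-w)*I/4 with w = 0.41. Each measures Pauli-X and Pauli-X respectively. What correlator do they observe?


|Psi+> = (|01> + |10>)/sqrt(2)
For the pure Bell state, <X_A X_B> = +1 (Bell-state Pauli correlator).
The maximally-mixed part I/4 has tr(I/4 * P tensor P) = 0 for any traceless Pauli P.
So <X_A X_B>_rho = w * (+1) + (1 - w) * 0
= 0.41 * (+1)
= 0.4100

0.4100


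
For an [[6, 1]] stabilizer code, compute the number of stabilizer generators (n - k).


For an [[n,k]] stabilizer code:
Number of stabilizer generators = n - k
= 6 - 1
= 5

5


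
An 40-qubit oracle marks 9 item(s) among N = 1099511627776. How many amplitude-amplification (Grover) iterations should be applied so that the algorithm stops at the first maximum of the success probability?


After j Grover iterations the success probability is P(j) = sin^2((2j+1)*theta), where sin(theta) = sqrt(k/N).
N = 2^40 = 1099511627776, k = 9
sin(theta) = sqrt(k/N) = 2.861022949e-06
theta = arcsin(sqrt(k/N)) = 2.861022949e-06 rad
P(j) reaches its first maximum when (2j+1)*theta is as close as possible to pi/2, i.e. j = round(pi/(4*theta) - 1/2).
pi/(4*theta) - 1/2 = 274516.0549
(For comparison, the common estimate pi/4 * sqrt(N/k) = 274516.5549; the exact maximiser is used here.)
Optimal iterations = 274516

274516


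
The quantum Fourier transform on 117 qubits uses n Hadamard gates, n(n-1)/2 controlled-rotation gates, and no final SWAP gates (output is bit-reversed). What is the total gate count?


Hadamard gates: 117
Controlled rotations: n*(n-1)/2 = 117*116/2 = 6786
SWAP gates: 0 (omitted)
Total = 117 + 6786
= 6903

6903


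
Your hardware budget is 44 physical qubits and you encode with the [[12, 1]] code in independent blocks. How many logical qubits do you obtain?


Each code block uses 12 physical qubits for 1 logical qubit(s).
Number of complete blocks = floor(44 / 12) = 3
Logical qubits = 3 * 1
= 3

3


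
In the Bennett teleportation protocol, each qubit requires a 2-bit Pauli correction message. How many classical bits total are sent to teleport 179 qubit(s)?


Quantum teleportation requires 2 classical bits per qubit teleported.
179 qubit(s) -> 2 * 179 = 358 classical bits

358


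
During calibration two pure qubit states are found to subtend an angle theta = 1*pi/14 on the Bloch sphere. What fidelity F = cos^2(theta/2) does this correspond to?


For states separated by angle theta on Bloch sphere:
F = cos^2(theta/2)
theta = 1*pi/14 = 0.2244
theta/2 = 0.1122
cos(theta/2) = 0.9937
F = 0.9875

0.9875


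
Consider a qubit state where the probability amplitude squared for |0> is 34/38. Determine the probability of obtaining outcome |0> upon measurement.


|alpha|^2 = 34/38 = 0.8947
|beta|^2 = 1 - 34/38 = 4/38 = 0.1053
P(|0>) = |alpha|^2 = 0.8947

0.8947


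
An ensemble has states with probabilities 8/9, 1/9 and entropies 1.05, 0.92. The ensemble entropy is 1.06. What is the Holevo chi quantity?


chi = S(rho) - sum_i p_i * S(rho_i)
Weighted entropy = 8/9 * 1.05 + 1/9 * 0.92
= 1.0356
chi = 1.06 - 1.0356
= 0.0244

0.0244


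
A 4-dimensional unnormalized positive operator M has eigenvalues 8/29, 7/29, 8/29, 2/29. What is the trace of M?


tr(M) = sum of eigenvalues
= 8/29 + 7/29 + 8/29 + 2/29
= 25/29
= 0.8621

0.8621


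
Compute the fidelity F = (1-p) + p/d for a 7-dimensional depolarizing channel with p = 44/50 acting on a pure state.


F = (1-p) + p/d
= (1 - 0.8800) + 0.8800/7
= 0.1200 + 0.1257
= 0.2457

0.2457


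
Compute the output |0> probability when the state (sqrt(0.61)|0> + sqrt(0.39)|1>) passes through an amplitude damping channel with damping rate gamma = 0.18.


For amplitude damping with parameter gamma on state sqrt(a)|0> + sqrt(b)|1>:
alpha^2 = 0.61, beta^2 = 0.39
P(|0>) = alpha^2 + gamma * beta^2
= 0.61 + 0.18 * 0.39
= 0.61 + 0.0702
= 0.6802

0.6802


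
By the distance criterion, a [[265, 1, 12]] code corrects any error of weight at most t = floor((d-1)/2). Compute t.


Code parameters: [[265, 1, 12]], distance d = 12.
Number of correctable errors = floor((d-1)/2)
= floor((12 - 1)/2)
= floor(11/2)
= 5

5


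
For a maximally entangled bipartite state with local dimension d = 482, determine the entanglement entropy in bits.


For a maximally entangled state in d x d:
S = log2(d) = log2(482)
= 8.9129

8.9129


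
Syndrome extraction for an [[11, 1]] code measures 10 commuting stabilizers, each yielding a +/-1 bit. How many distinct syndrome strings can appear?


Each stabilizer generator gives a binary (+1 or -1) measurement outcome.
With 10 independent generators:
Total syndromes = 2^10
= 1024

1024


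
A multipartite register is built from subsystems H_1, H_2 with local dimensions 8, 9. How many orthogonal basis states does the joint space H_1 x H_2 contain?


dim(H_1 x H_2) = 8 * 9
= 72

72


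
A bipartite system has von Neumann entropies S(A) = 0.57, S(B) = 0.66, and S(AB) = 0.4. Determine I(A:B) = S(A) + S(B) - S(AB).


I(A:B) = S(A) + S(B) - S(AB)
= 0.57 + 0.66 - 0.4
= 0.8300

0.8300


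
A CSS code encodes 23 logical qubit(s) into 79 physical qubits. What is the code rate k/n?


Code rate R = k/n
= 23/79
= 0.2911

0.2911


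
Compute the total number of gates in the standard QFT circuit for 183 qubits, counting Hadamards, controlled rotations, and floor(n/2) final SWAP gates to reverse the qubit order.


Hadamard gates: 183
Controlled rotations: n*(n-1)/2 = 183*182/2 = 16653
SWAP gates: floor(n/2) = floor(183/2) = 91
Total = 183 + 16653 + 91
= 16927

16927


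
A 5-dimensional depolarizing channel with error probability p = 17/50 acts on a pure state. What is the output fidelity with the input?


F = (1-p) + p/d
= (1 - 0.3400) + 0.3400/5
= 0.6600 + 0.0680
= 0.7280

0.7280


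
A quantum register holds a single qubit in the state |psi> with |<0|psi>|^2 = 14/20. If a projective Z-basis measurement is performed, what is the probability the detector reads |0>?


|alpha|^2 = 14/20 = 0.7000
|beta|^2 = 1 - 14/20 = 6/20 = 0.3000
P(|0>) = |alpha|^2 = 0.7000

0.7000


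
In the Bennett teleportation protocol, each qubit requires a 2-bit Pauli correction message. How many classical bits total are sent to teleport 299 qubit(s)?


Quantum teleportation requires 2 classical bits per qubit teleported.
299 qubit(s) -> 2 * 299 = 598 classical bits

598


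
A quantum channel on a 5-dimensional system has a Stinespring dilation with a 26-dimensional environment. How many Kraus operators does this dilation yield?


Tracing out the environment in an orthonormal basis {|i>_E} gives Kraus operators K_i = <i|_E U |0>_E.
Number of Kraus operators = dim(H_env) = d_env
= 26

26


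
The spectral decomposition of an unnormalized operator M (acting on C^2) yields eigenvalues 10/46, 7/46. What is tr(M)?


tr(M) = sum of eigenvalues
= 10/46 + 7/46
= 17/46
= 0.3696

0.3696


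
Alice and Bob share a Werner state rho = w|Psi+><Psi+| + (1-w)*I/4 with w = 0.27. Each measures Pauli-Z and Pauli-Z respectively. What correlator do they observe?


|Psi+> = (|01> + |10>)/sqrt(2)
For the pure Bell state, <Z_A Z_B> = -1 (Bell-state Pauli correlator).
The maximally-mixed part I/4 has tr(I/4 * P tensor P) = 0 for any traceless Pauli P.
So <Z_A Z_B>_rho = w * (-1) + (1 - w) * 0
= 0.27 * (-1)
= -0.2700

-0.2700


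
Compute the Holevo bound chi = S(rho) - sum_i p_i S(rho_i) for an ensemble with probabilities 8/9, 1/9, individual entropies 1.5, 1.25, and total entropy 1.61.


chi = S(rho) - sum_i p_i * S(rho_i)
Weighted entropy = 8/9 * 1.5 + 1/9 * 1.25
= 1.4722
chi = 1.61 - 1.4722
= 0.1378

0.1378


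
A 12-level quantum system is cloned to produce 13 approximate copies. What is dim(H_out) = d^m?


Output space = H^(tensor 13) where dim(H) = 12
dim = 12^13
= 144 (after 2 factors)
= 1728 (after 3 factors)
= 20736 (after 4 factors)
= 248832 (after 5 factors)
= 2985984 (after 6 factors)
= 35831808 (after 7 factors)
= 429981696 (after 8 factors)
= 5159780352 (after 9 factors)
= 61917364224 (after 10 factors)
= 743008370688 (after 11 factors)
= 8916100448256 (after 12 factors)
= 106993205379072 (after 13 factors)
= 106993205379072

106993205379072


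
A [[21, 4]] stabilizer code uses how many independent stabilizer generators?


For an [[n,k]] stabilizer code:
Number of stabilizer generators = n - k
= 21 - 4
= 17

17


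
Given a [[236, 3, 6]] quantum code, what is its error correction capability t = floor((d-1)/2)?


Code parameters: [[236, 3, 6]], distance d = 6.
Number of correctable errors = floor((d-1)/2)
= floor((6 - 1)/2)
= floor(5/2)
= 2

2


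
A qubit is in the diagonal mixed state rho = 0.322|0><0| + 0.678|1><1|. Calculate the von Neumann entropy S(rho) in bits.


S = -p*log2(p) - (1-p)*log2(1-p)
p = 0.3220, 1-p = 0.6780
= -0.3220 * log2(0.3220) - 0.6780 * log2(0.6780)
= -(-0.5264) - (-0.3801)
= 0.9065

0.9065


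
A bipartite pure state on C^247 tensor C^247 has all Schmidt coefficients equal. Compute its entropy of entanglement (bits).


For a maximally entangled state in d x d:
S = log2(d) = log2(247)
= 7.9484

7.9484


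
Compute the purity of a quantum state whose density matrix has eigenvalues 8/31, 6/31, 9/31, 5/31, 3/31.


tr(rho^2) = sum of eigenvalues squared
= (8/31)^2 + (6/31)^2 + (9/31)^2 + (5/31)^2 + (3/31)^2
= (64 + 36 + 81 + 25 + 9) / 961
= 215/961
= 0.2237

0.2237


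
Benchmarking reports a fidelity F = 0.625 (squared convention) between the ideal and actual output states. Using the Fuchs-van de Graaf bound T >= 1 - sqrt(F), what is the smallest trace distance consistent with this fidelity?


Fuchs-van de Graaf (squared-fidelity convention): 1 - sqrt(F) <= T <= sqrt(1 - F).
Lower bound: T >= 1 - sqrt(F)
sqrt(F) = sqrt(0.625) = 0.7906
T >= 1 - 0.7906
T >= 0.2094

0.2094


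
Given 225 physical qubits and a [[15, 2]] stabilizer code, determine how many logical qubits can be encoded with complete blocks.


Each code block uses 15 physical qubits for 2 logical qubit(s).
Number of complete blocks = floor(225 / 15) = 15
Logical qubits = 15 * 2
= 30

30


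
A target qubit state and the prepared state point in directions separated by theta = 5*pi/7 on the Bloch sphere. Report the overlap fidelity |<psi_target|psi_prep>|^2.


For states separated by angle theta on Bloch sphere:
F = cos^2(theta/2)
theta = 5*pi/7 = 2.2440
theta/2 = 1.1220
cos(theta/2) = 0.4339
F = 0.1883

0.1883


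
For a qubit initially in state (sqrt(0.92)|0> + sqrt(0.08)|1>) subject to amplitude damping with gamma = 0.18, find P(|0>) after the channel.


For amplitude damping with parameter gamma on state sqrt(a)|0> + sqrt(b)|1>:
alpha^2 = 0.92, beta^2 = 0.08
P(|0>) = alpha^2 + gamma * beta^2
= 0.92 + 0.18 * 0.08
= 0.92 + 0.0144
= 0.9344

0.9344


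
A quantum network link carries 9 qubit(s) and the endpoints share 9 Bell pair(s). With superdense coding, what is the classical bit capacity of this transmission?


Superdense coding allows 2 classical bits per shared entangled pair.
9 pair(s) -> 2 * 9 = 18 classical bits

18


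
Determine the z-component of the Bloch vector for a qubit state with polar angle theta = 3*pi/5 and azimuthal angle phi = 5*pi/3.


theta = 1.8850, phi = 5.2360
r_z = cos(theta) = -0.3090

-0.3090


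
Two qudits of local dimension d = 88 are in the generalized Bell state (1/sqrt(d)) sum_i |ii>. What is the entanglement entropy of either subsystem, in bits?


For a maximally entangled state in d x d:
S = log2(d) = log2(88)
= 6.4594

6.4594


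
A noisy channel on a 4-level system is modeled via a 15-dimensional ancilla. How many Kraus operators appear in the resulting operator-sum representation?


Tracing out the environment in an orthonormal basis {|i>_E} gives Kraus operators K_i = <i|_E U |0>_E.
Number of Kraus operators = dim(H_env) = d_env
= 15

15


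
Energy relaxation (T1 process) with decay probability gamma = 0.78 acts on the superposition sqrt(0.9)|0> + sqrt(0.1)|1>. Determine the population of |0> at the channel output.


For amplitude damping with parameter gamma on state sqrt(a)|0> + sqrt(b)|1>:
alpha^2 = 0.9, beta^2 = 0.1
P(|0>) = alpha^2 + gamma * beta^2
= 0.9 + 0.78 * 0.1
= 0.9 + 0.0780
= 0.9780

0.9780


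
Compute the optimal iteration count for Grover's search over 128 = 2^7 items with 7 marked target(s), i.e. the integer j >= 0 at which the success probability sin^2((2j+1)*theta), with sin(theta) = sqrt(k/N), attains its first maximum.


After j Grover iterations the success probability is P(j) = sin^2((2j+1)*theta), where sin(theta) = sqrt(k/N).
N = 2^7 = 128, k = 7
sin(theta) = sqrt(k/N) = 0.2338535867
theta = arcsin(sqrt(k/N)) = 0.2360392927 rad
P(j) reaches its first maximum when (2j+1)*theta is as close as possible to pi/2, i.e. j = round(pi/(4*theta) - 1/2).
pi/(4*theta) - 1/2 = 2.8274
(For comparison, the common estimate pi/4 * sqrt(N/k) = 3.3585; the exact maximiser is used here.)
Optimal iterations = 3

3


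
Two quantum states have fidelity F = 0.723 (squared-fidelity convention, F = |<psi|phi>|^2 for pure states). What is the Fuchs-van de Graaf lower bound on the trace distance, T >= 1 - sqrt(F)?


Fuchs-van de Graaf (squared-fidelity convention): 1 - sqrt(F) <= T <= sqrt(1 - F).
Lower bound: T >= 1 - sqrt(F)
sqrt(F) = sqrt(0.723) = 0.8503
T >= 1 - 0.8503
T >= 0.1497

0.1497


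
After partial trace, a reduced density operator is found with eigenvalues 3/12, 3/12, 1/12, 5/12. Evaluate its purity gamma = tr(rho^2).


tr(rho^2) = sum of eigenvalues squared
= (3/12)^2 + (3/12)^2 + (1/12)^2 + (5/12)^2
= (9 + 9 + 1 + 25) / 144
= 44/144
= 0.3056

0.3056


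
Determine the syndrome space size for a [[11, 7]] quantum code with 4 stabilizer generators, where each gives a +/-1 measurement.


Each stabilizer generator gives a binary (+1 or -1) measurement outcome.
With 4 independent generators:
Total syndromes = 2^4
= 16

16


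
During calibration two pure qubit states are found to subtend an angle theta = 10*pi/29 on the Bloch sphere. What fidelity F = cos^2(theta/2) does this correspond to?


For states separated by angle theta on Bloch sphere:
F = cos^2(theta/2)
theta = 10*pi/29 = 1.0833
theta/2 = 0.5417
cos(theta/2) = 0.8569
F = 0.7342

0.7342


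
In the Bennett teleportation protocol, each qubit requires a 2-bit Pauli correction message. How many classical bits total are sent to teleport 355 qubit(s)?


Quantum teleportation requires 2 classical bits per qubit teleported.
355 qubit(s) -> 2 * 355 = 710 classical bits

710


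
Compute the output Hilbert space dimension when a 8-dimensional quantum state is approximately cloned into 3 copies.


Output space = H^(tensor 3) where dim(H) = 8
dim = 8^3
= 64 (after 2 factors)
= 512 (after 3 factors)
= 512

512


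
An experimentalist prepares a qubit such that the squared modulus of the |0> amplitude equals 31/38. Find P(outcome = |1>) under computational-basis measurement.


|alpha|^2 = 31/38 = 0.8158
|beta|^2 = 1 - 31/38 = 7/38 = 0.1842
P(|1>) = |beta|^2 = 0.1842

0.1842


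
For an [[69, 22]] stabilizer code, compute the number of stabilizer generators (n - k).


For an [[n,k]] stabilizer code:
Number of stabilizer generators = n - k
= 69 - 22
= 47

47


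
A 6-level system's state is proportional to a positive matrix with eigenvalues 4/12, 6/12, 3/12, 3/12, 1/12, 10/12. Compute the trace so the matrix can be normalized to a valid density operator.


tr(M) = sum of eigenvalues
= 4/12 + 6/12 + 3/12 + 3/12 + 1/12 + 10/12
= 27/12
= 2.2500

2.2500


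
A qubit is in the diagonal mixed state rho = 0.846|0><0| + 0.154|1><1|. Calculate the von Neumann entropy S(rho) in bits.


S = -p*log2(p) - (1-p)*log2(1-p)
p = 0.8460, 1-p = 0.1540
= -0.8460 * log2(0.8460) - 0.1540 * log2(0.1540)
= -(-0.2041) - (-0.4156)
= 0.6198

0.6198


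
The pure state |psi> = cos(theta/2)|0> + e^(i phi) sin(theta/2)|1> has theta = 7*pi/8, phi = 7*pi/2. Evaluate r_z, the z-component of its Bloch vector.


theta = 2.7489, phi = 10.9956
r_z = cos(theta) = -0.9239

-0.9239


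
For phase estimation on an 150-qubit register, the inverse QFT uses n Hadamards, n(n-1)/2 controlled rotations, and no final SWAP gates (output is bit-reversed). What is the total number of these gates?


Hadamard gates: 150
Controlled rotations: n*(n-1)/2 = 150*149/2 = 11175
SWAP gates: 0 (omitted)
Total = 150 + 11175
= 11325

11325


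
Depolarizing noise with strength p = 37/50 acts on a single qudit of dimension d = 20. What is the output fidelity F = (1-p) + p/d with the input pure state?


F = (1-p) + p/d
= (1 - 0.7400) + 0.7400/20
= 0.2600 + 0.0370
= 0.2970

0.2970


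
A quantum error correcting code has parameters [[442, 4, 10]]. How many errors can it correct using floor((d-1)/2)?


Code parameters: [[442, 4, 10]], distance d = 10.
Number of correctable errors = floor((d-1)/2)
= floor((10 - 1)/2)
= floor(9/2)
= 4

4


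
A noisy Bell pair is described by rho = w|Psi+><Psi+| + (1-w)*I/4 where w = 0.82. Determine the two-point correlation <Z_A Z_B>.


|Psi+> = (|01> + |10>)/sqrt(2)
For the pure Bell state, <Z_A Z_B> = -1 (Bell-state Pauli correlator).
The maximally-mixed part I/4 has tr(I/4 * P tensor P) = 0 for any traceless Pauli P.
So <Z_A Z_B>_rho = w * (-1) + (1 - w) * 0
= 0.82 * (-1)
= -0.8200

-0.8200


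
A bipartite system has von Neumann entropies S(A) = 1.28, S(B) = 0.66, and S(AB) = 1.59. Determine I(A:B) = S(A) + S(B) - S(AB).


I(A:B) = S(A) + S(B) - S(AB)
= 1.28 + 0.66 - 1.59
= 0.3500

0.3500


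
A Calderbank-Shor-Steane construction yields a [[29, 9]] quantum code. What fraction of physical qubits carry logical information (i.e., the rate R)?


Code rate R = k/n
= 9/29
= 0.3103

0.3103


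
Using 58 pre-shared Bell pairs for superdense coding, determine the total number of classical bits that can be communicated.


Superdense coding allows 2 classical bits per shared entangled pair.
58 pair(s) -> 2 * 58 = 116 classical bits

116


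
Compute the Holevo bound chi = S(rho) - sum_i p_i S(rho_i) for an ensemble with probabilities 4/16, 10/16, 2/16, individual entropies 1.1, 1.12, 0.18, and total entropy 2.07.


chi = S(rho) - sum_i p_i * S(rho_i)
Weighted entropy = 4/16 * 1.1 + 10/16 * 1.12 + 2/16 * 0.18
= 0.9975
chi = 2.07 - 0.9975
= 1.0725

1.0725


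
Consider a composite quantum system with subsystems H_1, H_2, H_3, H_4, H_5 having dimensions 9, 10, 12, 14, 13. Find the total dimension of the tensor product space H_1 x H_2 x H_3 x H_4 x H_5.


dim(H_1 x H_2 x H_3 x H_4 x H_5) = 9 * 10 * 12 * 14 * 13
= 90 * 12 * 14 * 13
= 1080 * 14 * 13
= 15120 * 13
= 196560

196560


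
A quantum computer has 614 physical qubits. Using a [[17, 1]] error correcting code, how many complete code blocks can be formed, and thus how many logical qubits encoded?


Each code block uses 17 physical qubits for 1 logical qubit(s).
Number of complete blocks = floor(614 / 17) = 36
Logical qubits = 36 * 1
= 36

36


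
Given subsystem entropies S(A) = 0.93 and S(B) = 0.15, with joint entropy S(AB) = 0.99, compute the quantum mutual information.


I(A:B) = S(A) + S(B) - S(AB)
= 0.93 + 0.15 - 0.99
= 0.0900

0.0900


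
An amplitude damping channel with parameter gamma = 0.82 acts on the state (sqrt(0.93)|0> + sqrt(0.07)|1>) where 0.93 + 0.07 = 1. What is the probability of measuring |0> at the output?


For amplitude damping with parameter gamma on state sqrt(a)|0> + sqrt(b)|1>:
alpha^2 = 0.93, beta^2 = 0.07
P(|0>) = alpha^2 + gamma * beta^2
= 0.93 + 0.82 * 0.07
= 0.93 + 0.0574
= 0.9874

0.9874


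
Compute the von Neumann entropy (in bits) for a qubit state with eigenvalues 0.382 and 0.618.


S = -p*log2(p) - (1-p)*log2(1-p)
p = 0.3820, 1-p = 0.6180
= -0.3820 * log2(0.3820) - 0.6180 * log2(0.6180)
= -(-0.5304) - (-0.4291)
= 0.9594

0.9594


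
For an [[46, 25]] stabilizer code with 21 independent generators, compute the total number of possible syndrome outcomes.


Each stabilizer generator gives a binary (+1 or -1) measurement outcome.
With 21 independent generators:
Total syndromes = 2^21
= 2097152

2097152
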